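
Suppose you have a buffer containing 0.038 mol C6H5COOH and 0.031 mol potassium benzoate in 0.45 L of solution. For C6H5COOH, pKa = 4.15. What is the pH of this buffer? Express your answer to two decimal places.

pH = 4.06

Using pH = pKa + log([base]/[acid]) with [base]/[acid] = 0.031/0.038:
pH = 4.15 + (-0.088) = 4.06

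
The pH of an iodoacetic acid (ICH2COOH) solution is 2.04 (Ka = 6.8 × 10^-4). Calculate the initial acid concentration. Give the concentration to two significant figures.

[H+] = 10^(-2.04) = 9.12 × 10^-3 M = x
Ka = x²/(C₀ − x) ⇒ C₀ = x + x²/Ka
C₀ = 9.12 × 10^-3 + (9.12 × 10^-3)²/(6.8 × 10^-4) = 1.31 × 10^-1 M

C₀ = 1.3 × 10^-1 M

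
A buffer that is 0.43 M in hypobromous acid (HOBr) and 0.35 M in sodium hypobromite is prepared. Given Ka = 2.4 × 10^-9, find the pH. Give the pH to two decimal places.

pKa = −log(2.4 × 10^-9) = 8.620
Using pH = pKa + log([base]/[acid]) with [base]/[acid] = 0.35/0.43:
pH = 8.620 + (-0.089) = 8.53

pH = 8.53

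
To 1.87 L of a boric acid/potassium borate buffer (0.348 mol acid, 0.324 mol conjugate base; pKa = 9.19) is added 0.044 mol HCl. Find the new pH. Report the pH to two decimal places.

Added H+ converts B(OH)4- to B(OH)3: B(OH)3 → 0.392 mol, B(OH)4- → 0.28 mol.
pH = pKa + log(n_B(OH)4-/n_B(OH)3) = 9.19 + log(0.28/0.392) = 9.19 + (-0.146)

pH = 9.04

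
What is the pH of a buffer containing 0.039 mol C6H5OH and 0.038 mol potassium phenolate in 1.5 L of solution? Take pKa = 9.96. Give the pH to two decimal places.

Using pH = pKa + log([base]/[acid]) with [base]/[acid] = 0.038/0.039:
pH = 9.96 + (-0.011) = 9.95

pH = 9.95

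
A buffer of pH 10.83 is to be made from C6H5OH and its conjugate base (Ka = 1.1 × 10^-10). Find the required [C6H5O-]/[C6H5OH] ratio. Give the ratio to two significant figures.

pKa = -log(1.1 × 10^-10) = 9.959
pH = pKa + log(r) ⇒ log(r) = 10.83 − 9.959 = +0.871
r = [C6H5O-]/[C6H5OH] = 10^(+0.871) = 7.43

ratio = 7.4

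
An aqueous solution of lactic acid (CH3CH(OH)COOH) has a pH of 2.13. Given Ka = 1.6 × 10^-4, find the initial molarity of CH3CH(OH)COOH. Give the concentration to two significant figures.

C₀ = 3.5 × 10^-1 M

[H+] = 10^(-2.13) = 7.41 × 10^-3 M = x
Ka = x²/(C₀ − x) ⇒ C₀ = x + x²/Ka
C₀ = 7.41 × 10^-3 + (7.41 × 10^-3)²/(1.6 × 10^-4) = 3.51 × 10^-1 M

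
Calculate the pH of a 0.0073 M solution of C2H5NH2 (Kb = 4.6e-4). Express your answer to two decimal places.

C2H5NH2 + H2O ⇌ C2H5NH3+ + OH-
From the ICE table, Kb = [OH-]²/(0.0073 − [OH-]) = 4.6 × 10^-4.
Here C₀/Kb ≈ 15.9, so the small-[OH-] approximation fails. Use the quadratic:
[OH-] = [−0.00046 + √(0.00046² + 1.34e-05)]/2 = 1.62 × 10^-3 M
pOH = 2.79, so pH = 14.00 − pOH = 11.21

pH = 11.21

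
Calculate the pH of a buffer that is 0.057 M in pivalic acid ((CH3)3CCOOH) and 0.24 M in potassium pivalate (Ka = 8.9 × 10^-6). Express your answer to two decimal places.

pKa = −log(8.9 × 10^-6) = 5.051
pH = pKa + log([A⁻]/[HA]) = 5.051 + log(0.24/0.057)
pH = 5.051 + (+0.624) = 5.67

pH = 5.67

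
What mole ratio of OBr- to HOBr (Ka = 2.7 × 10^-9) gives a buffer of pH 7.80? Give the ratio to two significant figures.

pKa = -log(2.7 × 10^-9) = 8.569
pH = pKa + log(r) ⇒ log(r) = 7.80 − 8.569 = -0.769
r = [OBr-]/[HOBr] = 10^(-0.769) = 0.17

ratio = 0.17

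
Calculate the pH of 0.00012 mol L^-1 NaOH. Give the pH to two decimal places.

NaOH is a strong base; [OH-] = 0.00012 M.
pOH = -log(0.00012) = 3.92
pH = 14.00 - 3.92 = 10.08

pH = 10.08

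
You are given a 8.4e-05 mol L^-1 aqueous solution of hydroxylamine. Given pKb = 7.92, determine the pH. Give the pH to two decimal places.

pH = 8.00

NH2OH + H2O ⇌ NH3OH+ + OH-
Kb = 10^(−7.92) = 1.20 × 10^-8
From the ICE table, Kb = [OH-]²/(8.4e-05 − [OH-]) = 1.20 × 10^-8.
Assume [OH-] ≪ 8.4e-05: [OH-] ≈ √(1.20 × 10^-8 × 8.4e-05) = 1.00 × 10^-6 M
pOH = 6.00, so pH = 14.00 − pOH = 8.00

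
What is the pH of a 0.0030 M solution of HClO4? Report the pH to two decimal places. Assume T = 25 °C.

pH = 2.52

HClO4 is a strong acid and dissociates completely, so [H+] = 0.0030 M.
pH = -log(0.003) = 2.52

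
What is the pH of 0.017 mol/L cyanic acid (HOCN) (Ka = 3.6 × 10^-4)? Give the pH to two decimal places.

HOCN ⇌ OCN- + H+
From the ICE table, Ka = x²/(0.017 − x) = 3.6 × 10^-4.
Here C₀/Ka ≈ 47.2, so the small-x approximation fails. Use the quadratic:
x = [−0.00036 + √(0.00036² + 2.45e-05)]/2 = 2.30 × 10^-3 M
pH = −log(2.30 × 10^-3) = 2.64

pH = 2.64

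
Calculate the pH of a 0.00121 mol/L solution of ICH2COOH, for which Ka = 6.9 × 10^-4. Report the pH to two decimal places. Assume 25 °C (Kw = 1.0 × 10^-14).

ICH2COOH ⇌ ICH2COO- + H+
Ka = x²/(0.00121 − x) = 6.9 × 10^-4
The 5% rule fails; solving x² + Ka·x − Ka·C₀ = 0 exactly:
x = [−0.00069 + √(0.00069² + 3.34e-06)]/2 = 6.32 × 10^-4 M
pH = −log(6.32 × 10^-4) = 3.20

pH = 3.20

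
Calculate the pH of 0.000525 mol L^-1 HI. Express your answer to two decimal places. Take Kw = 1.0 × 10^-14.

HI is a strong acid and dissociates completely, so [H+] = 0.000525 M.
pH = -log(0.000525) = 3.28

pH = 3.28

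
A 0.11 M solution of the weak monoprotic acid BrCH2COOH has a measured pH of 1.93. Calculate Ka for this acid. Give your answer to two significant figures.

Ka = 1.4 × 10^-3

[H+] = 10^(-1.93) = 1.17 × 10^-2 M
At equilibrium [HA] = 0.11 − 1.17 × 10^-2 = 9.83 × 10^-2 M
Ka = [H+][A-]/[HA] = (1.17 × 10^-2)² / 9.83 × 10^-2 = 1.4 × 10^-3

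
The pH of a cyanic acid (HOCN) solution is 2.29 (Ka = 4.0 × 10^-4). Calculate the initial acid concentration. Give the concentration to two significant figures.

[H+] = 10^(-2.29) = 5.13 × 10^-3 M = x
Ka = x²/(C₀ − x) ⇒ C₀ = x + x²/Ka
C₀ = 5.13 × 10^-3 + (5.13 × 10^-3)²/(4.0 × 10^-4) = 7.09 × 10^-2 M

C₀ = 7.1 × 10^-2 M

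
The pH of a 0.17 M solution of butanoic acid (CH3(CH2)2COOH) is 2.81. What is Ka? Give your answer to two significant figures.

[H+] = 10^(-2.81) = 1.55 × 10^-3 M
At equilibrium [HA] = 0.17 − 1.55 × 10^-3 = 1.68 × 10^-1 M
Ka = [H+][A-]/[HA] = (1.55 × 10^-3)² / 1.68 × 10^-1 = 1.4 × 10^-5

Ka = 1.4 × 10^-5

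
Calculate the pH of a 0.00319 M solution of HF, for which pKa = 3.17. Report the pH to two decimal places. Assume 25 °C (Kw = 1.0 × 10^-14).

HF ⇌ F- + H+
Ka = 10^(−3.17) = 6.76 × 10^-4
From the ICE table, Ka = [H+]²/(0.00319 − [H+]) = 6.76 × 10^-4.
Here C₀/Ka ≈ 4.72, so the small-[H+] approximation fails. Use the quadratic:
[H+] = [−0.000676 + √(0.000676² + 8.63e-06)]/2 = 1.17 × 10^-3 M
pH = −log(1.17 × 10^-3) = 2.93

pH = 2.93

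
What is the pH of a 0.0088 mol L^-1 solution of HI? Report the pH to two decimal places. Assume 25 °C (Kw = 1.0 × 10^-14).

pH = 2.06

HI is a strong acid and dissociates completely, so [H+] = 0.0088 M.
pH = -log(0.0088) = 2.06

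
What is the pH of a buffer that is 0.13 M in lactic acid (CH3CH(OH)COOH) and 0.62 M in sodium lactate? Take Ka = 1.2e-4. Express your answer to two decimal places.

pKa = −log(1.2 × 10^-4) = 3.921
pH = pKa + log([A⁻]/[HA]) = 3.921 + log(0.62/0.13)
pH = 3.921 + (+0.678) = 4.60

pH = 4.60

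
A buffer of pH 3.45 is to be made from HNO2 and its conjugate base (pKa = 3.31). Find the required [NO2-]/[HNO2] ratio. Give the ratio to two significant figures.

pH = pKa + log(r) ⇒ log(r) = 3.45 − 3.31 = +0.14
r = [NO2-]/[HNO2] = 10^(+0.14) = 1.38

ratio = 1.4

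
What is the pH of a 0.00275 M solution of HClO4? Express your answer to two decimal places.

HClO4 is a strong acid and dissociates completely, so [H+] = 0.00275 M.
pH = -log(0.00275) = 2.56

pH = 2.56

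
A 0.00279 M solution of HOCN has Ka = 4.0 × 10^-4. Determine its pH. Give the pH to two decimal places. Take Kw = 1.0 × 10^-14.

pH = 3.06

HOCN ⇌ OCN- + H+
From the ICE table, Ka = [H+]²/(0.00279 − [H+]) = 4.0 × 10^-4.
[H+] is not negligible relative to C₀; solve [H+]² + 0.0004·[H+] − 1.12e-06 = 0.
[H+] = [−0.0004 + √(0.0004² + 4.46e-06)]/2 = 8.75 × 10^-4 M
pH = −log(8.75 × 10^-4) = 3.06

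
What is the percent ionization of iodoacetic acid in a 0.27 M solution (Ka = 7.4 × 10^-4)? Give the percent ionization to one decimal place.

ICH2COOH ⇌ ICH2COO- + H+; let x = [H+] at equilibrium.
Solve x² + 0.00074x − 0.0002 = 0 → x = 1.38 × 10^-2 M
% ionization = x/C₀ × 100% = 1.38 × 10^-2/0.27 × 100% = 5.1%

5.1%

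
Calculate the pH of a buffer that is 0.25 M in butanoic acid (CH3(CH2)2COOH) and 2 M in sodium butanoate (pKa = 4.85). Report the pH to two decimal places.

pH = 5.75

pH = pKa + log([A⁻]/[HA]) = 4.85 + log(2/0.25)
pH = 4.85 + (+0.903) = 5.75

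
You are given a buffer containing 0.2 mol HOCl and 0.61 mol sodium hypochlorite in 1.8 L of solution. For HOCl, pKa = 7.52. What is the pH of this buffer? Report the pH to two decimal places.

pH = pKa + log([A⁻]/[HA]) = 7.52 + log(0.61/0.2)
pH = 7.52 + (+0.484) = 8.00

pH = 8.00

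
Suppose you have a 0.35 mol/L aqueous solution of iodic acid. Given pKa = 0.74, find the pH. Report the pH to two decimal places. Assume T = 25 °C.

pH = 0.75

HIO3 ⇌ IO3- + H+
Ka = 10^(−0.74) = 1.82 × 10^-1
From the ICE table, Ka = [H+]²/(0.35 − [H+]) = 1.82 × 10^-1.
Here C₀/Ka ≈ 1.92, so the small-[H+] approximation fails. Use the quadratic:
[H+] = [−0.182 + √(0.182² + 0.255)]/2 = 1.77 × 10^-1 M
pH = −log[H+] = −log(1.77 × 10^-1) = 0.75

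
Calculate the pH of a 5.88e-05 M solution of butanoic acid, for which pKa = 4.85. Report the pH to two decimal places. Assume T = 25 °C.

pH = 4.65

CH3(CH2)2COOH ⇌ CH3(CH2)2COO- + H+
Ka = 10^(−4.85) = 1.41 × 10^-5
From the ICE table, Ka = [H+]²/(5.88e-05 − [H+]) = 1.41 × 10^-5.
[H+] is not negligible relative to C₀; solve [H+]² + 1.41e-05·[H+] − 8.29e-10 = 0.
[H+] = [−1.41e-05 + √(1.41e-05² + 3.32e-09)]/2 = 2.26 × 10^-5 M
pH = −log[H+] = −log(2.26 × 10^-5) = 4.65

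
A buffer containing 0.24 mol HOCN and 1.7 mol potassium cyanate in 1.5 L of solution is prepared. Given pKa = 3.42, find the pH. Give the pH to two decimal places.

pH = pKa + log([A⁻]/[HA]) = 3.42 + log(1.7/0.24)
pH = 3.42 + (+0.850) = 4.27

pH = 4.27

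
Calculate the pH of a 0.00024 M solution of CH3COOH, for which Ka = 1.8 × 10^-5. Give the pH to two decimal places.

pH = 4.24

CH3COOH ⇌ CH3COO- + H+
From the ICE table, Ka = [H+]²/(0.00024 − [H+]) = 1.8 × 10^-5.
Here C₀/Ka ≈ 13.3, so the small-[H+] approximation fails. Use the quadratic:
[H+] = [−1.8e-05 + √(1.8e-05² + 1.73e-08)]/2 = 5.73 × 10^-5 M
pH = −log(5.73 × 10^-5) = 4.24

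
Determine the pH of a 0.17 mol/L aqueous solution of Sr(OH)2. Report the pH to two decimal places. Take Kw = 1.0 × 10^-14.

pH = 13.53

Sr(OH)2 is a strong base (each formula unit releases 2 OH-); [OH-] = 0.34 M.
pOH = -log(0.34) = 0.47
pH = 14.00 - 0.47 = 13.53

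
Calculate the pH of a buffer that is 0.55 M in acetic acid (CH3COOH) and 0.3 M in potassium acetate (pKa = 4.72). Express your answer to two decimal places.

pH = 4.46

Using pH = pKa + log([base]/[acid]) with [base]/[acid] = 0.3/0.55:
pH = 4.72 + (-0.263) = 4.46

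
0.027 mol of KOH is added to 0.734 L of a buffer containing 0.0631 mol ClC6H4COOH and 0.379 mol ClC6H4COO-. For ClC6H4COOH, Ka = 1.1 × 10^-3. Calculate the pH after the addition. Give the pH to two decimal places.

pH = 4.01

OH- converts ClC6H4COOH to ClC6H4COO-: ClC6H4COOH → 0.0361 mol, ClC6H4COO- → 0.406 mol.
pKa = −log(1.1 × 10^-3) = 2.959
pH = pKa + log(n_ClC6H4COO-/n_ClC6H4COOH) = 2.959 + log(0.406/0.0361) = 2.959 + (+1.051)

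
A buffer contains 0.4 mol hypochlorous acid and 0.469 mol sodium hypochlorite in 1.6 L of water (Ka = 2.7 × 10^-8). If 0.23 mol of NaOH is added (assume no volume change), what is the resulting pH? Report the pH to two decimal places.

OH- converts HOCl to OCl-: HOCl → 0.17 mol, OCl- → 0.699 mol.
pKa = −log(2.7 × 10^-8) = 7.569
pH = pKa + log([A⁻]/[HA]) = 7.569 + log(0.699/0.17) = 7.569 +0.614

pH = 8.18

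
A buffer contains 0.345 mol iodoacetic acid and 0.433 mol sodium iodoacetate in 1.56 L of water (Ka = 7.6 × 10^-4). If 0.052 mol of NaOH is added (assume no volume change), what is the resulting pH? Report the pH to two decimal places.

pH = 3.34

OH- converts ICH2COOH to ICH2COO-: ICH2COOH → 0.293 mol, ICH2COO- → 0.485 mol.
pKa = −log(7.6 × 10^-4) = 3.119
pH = pKa + log([A⁻]/[HA]) = 3.119 + log(0.485/0.293) = 3.119 +0.219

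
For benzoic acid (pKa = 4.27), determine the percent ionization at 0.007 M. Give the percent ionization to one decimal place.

8.4%

C6H5COOH ⇌ C6H5COO- + H+; let x = [H+] at equilibrium.
Ka = 10^(−4.27) = 5.37 × 10^-5
Ka = x²/(C₀ − x); solving the quadratic gives x = 5.87 × 10^-4 M.
% ionization = x/C₀ × 100% = 5.87 × 10^-4/0.007 × 100% = 8.4%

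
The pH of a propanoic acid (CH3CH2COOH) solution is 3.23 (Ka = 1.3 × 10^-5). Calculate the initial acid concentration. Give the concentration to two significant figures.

[H+] = 10^(-3.23) = 5.89 × 10^-4 M = x
Ka = x²/(C₀ − x) ⇒ C₀ = x + x²/Ka
C₀ = 5.89 × 10^-4 + (5.89 × 10^-4)²/(1.3 × 10^-5) = 2.73 × 10^-2 M

C₀ = 2.7 × 10^-2 M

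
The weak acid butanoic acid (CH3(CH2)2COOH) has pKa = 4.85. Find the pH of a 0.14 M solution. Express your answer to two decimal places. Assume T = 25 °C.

pH = 2.85

CH3(CH2)2COOH ⇌ CH3(CH2)2COO- + H+
Ka = 10^(−4.85) = 1.41 × 10^-5
From the ICE table, Ka = x²/(0.14 − x) = 1.41 × 10^-5.
Assume x ≪ 0.14: x ≈ √(1.41 × 10^-5 × 0.14) = 1.40 × 10^-3 M
Check: 1% ionized — well under 5%, approximation valid.
pH = −log[H+] = −log(1.40 × 10^-3) = 2.85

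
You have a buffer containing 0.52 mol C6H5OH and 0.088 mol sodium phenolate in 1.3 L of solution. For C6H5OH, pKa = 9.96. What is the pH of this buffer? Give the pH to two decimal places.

Henderson–Hasselbalch: pH = pKa + log([C6H5O-]/[C6H5OH]) = 9.96 + log(0.088/0.52)
pH = 9.96 + (-0.772) = 9.19

pH = 9.19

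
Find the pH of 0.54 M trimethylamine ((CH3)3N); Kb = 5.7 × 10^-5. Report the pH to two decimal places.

(CH3)3N + H2O ⇌ (CH3)3NH+ + OH-
Kb = x²/(0.54 − x) = 5.7 × 10^-5
Assume x ≪ 0.54: x ≈ √(5.7 × 10^-5 × 0.54) = 5.55 × 10^-3 M
(x/C₀ = 1% < 5%, so the approximation holds.)
pOH = 2.26, so pH = 14.00 − pOH = 11.74

pH = 11.74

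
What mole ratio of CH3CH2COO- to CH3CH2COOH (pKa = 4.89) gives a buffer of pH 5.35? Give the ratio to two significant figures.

ratio = 2.9

pH = pKa + log(r) ⇒ log(r) = 5.35 − 4.89 = +0.46
r = [CH3CH2COO-]/[CH3CH2COOH] = 10^(+0.46) = 2.88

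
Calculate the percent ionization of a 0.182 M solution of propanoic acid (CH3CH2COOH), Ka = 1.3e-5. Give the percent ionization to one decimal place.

CH3CH2COOH ⇌ CH3CH2COO- + H+; let x = [H+] at equilibrium.
x ≈ √(Ka·C₀) = √(1.3 × 10^-5 × 0.182) = 1.54 × 10^-3 M
Fraction ionized = 1.54 × 10^-3 / 0.182 = 0.0085 → 0.8%

0.8%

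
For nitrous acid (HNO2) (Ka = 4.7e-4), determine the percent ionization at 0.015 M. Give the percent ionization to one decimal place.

16.2%

HNO2 ⇌ NO2- + H+; let x = [H+] at equilibrium.
Solve x² + 0.00047x − 7.05e-06 = 0 → x = 2.43 × 10^-3 M
% ionization = x/C₀ × 100% = 2.43 × 10^-3/0.015 × 100% = 16.2%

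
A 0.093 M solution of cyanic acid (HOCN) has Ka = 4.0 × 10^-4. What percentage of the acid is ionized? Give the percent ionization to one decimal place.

HOCN ⇌ OCN- + H+; let x = [H+] at equilibrium.
Solve x² + 0.0004x − 3.72e-05 = 0 → x = 5.90 × 10^-3 M
Fraction ionized = 5.90 × 10^-3 / 0.093 = 0.0634 → 6.3%

6.3%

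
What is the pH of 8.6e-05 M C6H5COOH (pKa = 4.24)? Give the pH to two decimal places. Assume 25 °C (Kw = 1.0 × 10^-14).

pH = 4.33

C6H5COOH ⇌ C6H5COO- + H+
Ka = 10^(−4.24) = 5.75 × 10^-5
Ka = [H+]²/(8.6e-05 − [H+]) = 5.75 × 10^-5
Here C₀/Ka ≈ 1.5, so the small-[H+] approximation fails. Use the quadratic:
[H+] = (−Ka + √(Ka² + 4·Ka·C₀))/2 = 4.72 × 10^-5 M
pH = −log(4.72 × 10^-5) = 4.33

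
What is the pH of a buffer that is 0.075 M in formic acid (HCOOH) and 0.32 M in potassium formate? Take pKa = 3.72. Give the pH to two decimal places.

pH = pKa + log([A⁻]/[HA]) = 3.72 + log(0.32/0.075)
pH = 3.72 + (+0.630) = 4.35

pH = 4.35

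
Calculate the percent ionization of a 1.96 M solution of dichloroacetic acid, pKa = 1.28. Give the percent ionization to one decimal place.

Cl2CHCOOH ⇌ Cl2CHCOO- + H+; let x = [H+] at equilibrium.
Ka = 10^(−1.28) = 5.25 × 10^-2
Solve x² + 0.0525x − 0.103 = 0 → x = 2.96 × 10^-1 M
Fraction ionized = 2.96 × 10^-1 / 1.96 = 0.1510 → 15.1%

15.1%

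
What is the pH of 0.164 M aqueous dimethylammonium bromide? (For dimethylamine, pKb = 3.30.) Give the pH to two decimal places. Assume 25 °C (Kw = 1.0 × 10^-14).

pH = 5.74

(CH3)2NH2+ is the conjugate acid of the weak base (CH3)2NH.
Kb = 10^(−3.30) = 5.01 × 10^-4
Ka = Kw/Kb = 1.0×10^-14 / 5.01 × 10^-4 = 2.00 × 10^-11
Let x = [H+] at equilibrium. Ka = x²/(0.164 − x).
Neglecting x in the denominator: x = √(2.00 × 10^-11 × 0.164) = 1.81 × 10^-6 M
pH = −log(1.81 × 10^-6) = 5.74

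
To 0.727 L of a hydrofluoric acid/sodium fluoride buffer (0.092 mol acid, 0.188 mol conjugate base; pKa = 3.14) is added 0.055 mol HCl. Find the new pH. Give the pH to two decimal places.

Added H+ converts F- to HF: HF → 0.147 mol, F- → 0.133 mol.
pH = pKa + log([A⁻]/[HA]) = 3.14 + log(0.133/0.147) = 3.14 -0.043

pH = 3.10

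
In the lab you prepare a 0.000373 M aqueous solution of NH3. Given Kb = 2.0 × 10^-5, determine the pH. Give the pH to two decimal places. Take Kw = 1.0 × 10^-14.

pH = 9.89

NH3 + H2O ⇌ NH4+ + OH-
Kb = x²/(0.000373 − x) = 2.0 × 10^-5
Here C₀/Kb ≈ 18.6, so the small-x approximation fails. Use the quadratic:
x = (−Kb + √(Kb² + 4·Kb·C₀))/2 = 7.69 × 10^-5 M
pOH = −log(7.69 × 10^-5) = 4.11; pH = 14.00 − 4.11 = 9.89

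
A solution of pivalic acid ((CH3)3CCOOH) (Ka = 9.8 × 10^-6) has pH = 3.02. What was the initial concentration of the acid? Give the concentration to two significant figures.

C₀ = 9.4 × 10^-2 M

[H+] = 10^(-3.02) = 9.55 × 10^-4 M = x
Ka = x²/(C₀ − x) ⇒ C₀ = x + x²/Ka
C₀ = 9.55 × 10^-4 + (9.55 × 10^-4)²/(9.8 × 10^-6) = 9.40 × 10^-2 M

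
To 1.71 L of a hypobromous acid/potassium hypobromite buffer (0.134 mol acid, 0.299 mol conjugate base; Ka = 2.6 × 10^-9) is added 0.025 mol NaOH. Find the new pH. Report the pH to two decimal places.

After neutralization: n(HOBr) = 0.109 mol, n(OBr-) = 0.324 mol.
pKa = −log(2.6 × 10^-9) = 8.585
Henderson–Hasselbalch with mole ratio 0.324/0.109: pH = 8.585 + (+0.473)

pH = 9.06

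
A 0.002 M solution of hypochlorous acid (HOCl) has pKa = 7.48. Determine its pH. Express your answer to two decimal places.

pH = 5.09

HOCl ⇌ OCl- + H+
Ka = 10^(−7.48) = 3.31 × 10^-8
From the ICE table, Ka = x²/(0.002 − x) = 3.31 × 10^-8.
Assume x ≪ 0.002: x ≈ √(3.31 × 10^-8 × 0.002) = 8.14 × 10^-6 M
Check: 0.41% ionized — well under 5%, approximation valid.
pH = −log[H+] = −log(8.14 × 10^-6) = 5.09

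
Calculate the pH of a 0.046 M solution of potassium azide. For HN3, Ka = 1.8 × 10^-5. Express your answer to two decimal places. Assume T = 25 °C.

N3- is the conjugate base of the weak acid HN3.
Kb = Kw/Ka = 1.0×10^-14 / 1.8 × 10^-5 = 5.56 × 10^-10
Kb = [OH-]²/(0.046 − [OH-]) = 5.56 × 10^-10
Since Kb ≪ C₀, [OH-] ≈ √(Kb·C₀) = 5.06 × 10^-6 M.
Check: 0.011% ionized — well under 5%, approximation valid.
pOH = −log(5.06 × 10^-6) = 5.30; pH = 14.00 − 5.30 = 8.70

pH = 8.70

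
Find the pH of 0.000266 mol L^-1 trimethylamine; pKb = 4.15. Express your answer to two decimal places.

(CH3)3N + H2O ⇌ (CH3)3NH+ + OH-
Kb = 10^(−4.15) = 7.08 × 10^-5
Let x = [OH-] at equilibrium. Kb = x²/(0.000266 − x).
x is not negligible relative to C₀; solve x² + 7.08e-05·x − 1.88e-08 = 0.
x = [−7.08e-05 + √(7.08e-05² + 7.53e-08)]/2 = 1.06 × 10^-4 M
pOH = 3.97, so pH = 14.00 − pOH = 10.03

pH = 10.03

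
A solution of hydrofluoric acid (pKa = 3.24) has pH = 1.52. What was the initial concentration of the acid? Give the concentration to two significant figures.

C₀ = 1.6 M

[H+] = 10^(-1.52) = 3.02 × 10^-2 M = x
Ka = 10^(−3.24) = 5.75 × 10^-4
Ka = x²/(C₀ − x) ⇒ C₀ = x + x²/Ka
C₀ = 3.02 × 10^-2 + (3.02 × 10^-2)²/(5.75 × 10^-4) = 1.62 M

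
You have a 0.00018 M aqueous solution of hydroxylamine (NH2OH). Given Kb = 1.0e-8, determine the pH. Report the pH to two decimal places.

pH = 8.13

NH2OH + H2O ⇌ NH3OH+ + OH-
Kb = [OH-]²/(0.00018 − [OH-]) = 1.0 × 10^-8
Neglecting [OH-] in the denominator: [OH-] = √(1.0 × 10^-8 × 0.00018) = 1.34 × 10^-6 M
([OH-]/C₀ = 0.75% < 5%, so the approximation holds.)
pOH = −log(1.34 × 10^-6) = 5.87; pH = 14.00 − 5.87 = 8.13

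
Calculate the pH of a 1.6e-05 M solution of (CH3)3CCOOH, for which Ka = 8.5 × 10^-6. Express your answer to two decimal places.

(CH3)3CCOOH ⇌ (CH3)3CCOO- + H+
From the ICE table, Ka = [H+]²/(1.6e-05 − [H+]) = 8.5 × 10^-6.
The 5% rule fails; solving [H+]² + Ka·[H+] − Ka·C₀ = 0 exactly:
[H+] = (−Ka + √(Ka² + 4·Ka·C₀))/2 = 8.16 × 10^-6 M
pH = −log(8.16 × 10^-6) = 5.09

pH = 5.09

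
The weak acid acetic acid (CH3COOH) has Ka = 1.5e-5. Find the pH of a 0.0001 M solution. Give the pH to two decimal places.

CH3COOH ⇌ CH3COO- + H+
From the ICE table, Ka = [H+]²/(0.0001 − [H+]) = 1.5 × 10^-5.
Here C₀/Ka ≈ 6.67, so the small-[H+] approximation fails. Use the quadratic:
[H+] = (−Ka + √(Ka² + 4·Ka·C₀))/2 = 3.19 × 10^-5 M
pH = −log(3.19 × 10^-5) = 4.50

pH = 4.50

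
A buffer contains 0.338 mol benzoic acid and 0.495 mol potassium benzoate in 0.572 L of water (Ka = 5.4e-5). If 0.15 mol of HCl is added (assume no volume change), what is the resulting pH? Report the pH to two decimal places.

After neutralization: n(C6H5COOH) = 0.488 mol, n(C6H5COO-) = 0.345 mol.
pKa = −log(5.4 × 10^-5) = 4.268
Henderson–Hasselbalch with mole ratio 0.345/0.488: pH = 4.268 + (-0.151)

pH = 4.12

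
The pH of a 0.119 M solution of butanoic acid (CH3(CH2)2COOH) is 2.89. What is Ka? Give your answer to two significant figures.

[H+] = 10^(-2.89) = 1.29 × 10^-3 M
At equilibrium [HA] = 0.119 − 1.29 × 10^-3 = 1.18 × 10^-1 M
Ka = [H+][A-]/[HA] = (1.29 × 10^-3)² / 1.18 × 10^-1 = 1.4 × 10^-5

Ka = 1.4 × 10^-5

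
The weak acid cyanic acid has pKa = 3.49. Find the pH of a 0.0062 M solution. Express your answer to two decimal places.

HOCN ⇌ OCN- + H+
Ka = 10^(−3.49) = 3.24 × 10^-4
Ka = [H+]²/(0.0062 − [H+]) = 3.24 × 10^-4
Here C₀/Ka ≈ 19.1, so the small-[H+] approximation fails. Use the quadratic:
[H+] = [−0.000324 + √(0.000324² + 8.04e-06)]/2 = 1.26 × 10^-3 M
pH = −log[H+] = −log(1.26 × 10^-3) = 2.90

pH = 2.90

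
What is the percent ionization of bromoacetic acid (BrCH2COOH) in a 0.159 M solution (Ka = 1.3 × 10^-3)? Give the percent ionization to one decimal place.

BrCH2COOH ⇌ BrCH2COO- + H+; let x = [H+] at equilibrium.
Ka = x²/(C₀ − x); solving the quadratic gives x = 1.37 × 10^-2 M.
% ionization = x/C₀ × 100% = 1.37 × 10^-2/0.159 × 100% = 8.6%

8.6%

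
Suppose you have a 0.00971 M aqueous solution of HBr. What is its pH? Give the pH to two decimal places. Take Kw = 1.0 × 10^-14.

pH = 2.01

HBr is a strong acid and dissociates completely, so [H+] = 0.00971 M.
pH = -log(0.00971) = 2.01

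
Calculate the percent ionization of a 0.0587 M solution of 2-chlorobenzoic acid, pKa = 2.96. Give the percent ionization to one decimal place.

ClC6H4COOH ⇌ ClC6H4COO- + H+; let x = [H+] at equilibrium.
Ka = 10^(−2.96) = 1.10 × 10^-3
Solve x² + 0.0011x − 6.46e-05 = 0 → x = 7.50 × 10^-3 M
Fraction ionized = 7.50 × 10^-3 / 0.0587 = 0.1278 → 12.8%

12.8%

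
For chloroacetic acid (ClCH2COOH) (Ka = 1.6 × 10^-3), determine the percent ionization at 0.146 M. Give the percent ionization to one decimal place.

ClCH2COOH ⇌ ClCH2COO- + H+; let x = [H+] at equilibrium.
Ka = x²/(C₀ − x); solving the quadratic gives x = 1.45 × 10^-2 M.
Fraction ionized = 1.45 × 10^-2 / 0.146 = 0.0993 → 9.9%

9.9%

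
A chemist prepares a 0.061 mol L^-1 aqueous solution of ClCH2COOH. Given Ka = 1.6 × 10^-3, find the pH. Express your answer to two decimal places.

pH = 2.04

ClCH2COOH ⇌ ClCH2COO- + H+
From the ICE table, Ka = x²/(0.061 − x) = 1.6 × 10^-3.
x is not negligible relative to C₀; solve x² + 0.0016·x − 9.76e-05 = 0.
x = (−Ka + √(Ka² + 4·Ka·C₀))/2 = 9.11 × 10^-3 M
pH = −log(9.11 × 10^-3) = 2.04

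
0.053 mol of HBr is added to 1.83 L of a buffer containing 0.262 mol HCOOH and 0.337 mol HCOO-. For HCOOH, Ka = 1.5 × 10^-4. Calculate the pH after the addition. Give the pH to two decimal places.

pH = 3.78

After neutralization: n(HCOOH) = 0.315 mol, n(HCOO-) = 0.284 mol.
pKa = −log(1.5 × 10^-4) = 3.824
pH = pKa + log([A⁻]/[HA]) = 3.824 + log(0.284/0.315) = 3.824 -0.045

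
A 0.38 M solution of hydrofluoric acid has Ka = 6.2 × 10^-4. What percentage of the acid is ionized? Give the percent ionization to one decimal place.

4.0%

HF ⇌ F- + H+; let x = [H+] at equilibrium.
x ≈ √(Ka·C₀) = √(6.2 × 10^-4 × 0.38) = 1.53 × 10^-2 M
Fraction ionized = 1.53 × 10^-2 / 0.38 = 0.0403 → 4.0%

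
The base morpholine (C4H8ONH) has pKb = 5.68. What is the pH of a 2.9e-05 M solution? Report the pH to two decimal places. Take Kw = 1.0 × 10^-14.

pH = 8.83

C4H8ONH + H2O ⇌ C4H8ONH2+ + OH-
Kb = 10^(−5.68) = 2.09 × 10^-6
Kb = [OH-]²/(2.9e-05 − [OH-]) = 2.09 × 10^-6
Here C₀/Kb ≈ 13.9, so the small-[OH-] approximation fails. Use the quadratic:
[OH-] = (−Kb + √(Kb² + 4·Kb·C₀))/2 = 6.81 × 10^-6 M
pOH = −log(6.81 × 10^-6) = 5.17; pH = 14.00 − 5.17 = 8.83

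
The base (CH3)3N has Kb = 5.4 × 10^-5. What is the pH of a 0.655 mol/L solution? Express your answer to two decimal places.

(CH3)3N + H2O ⇌ (CH3)3NH+ + OH-
Kb = [OH-]²/(0.655 − [OH-]) = 5.4 × 10^-5
Since Kb ≪ C₀, [OH-] ≈ √(Kb·C₀) = 5.95 × 10^-3 M.
Check: 0.91% ionized — well under 5%, approximation valid.
pOH = 2.23, so pH = 14.00 − pOH = 11.77

pH = 11.77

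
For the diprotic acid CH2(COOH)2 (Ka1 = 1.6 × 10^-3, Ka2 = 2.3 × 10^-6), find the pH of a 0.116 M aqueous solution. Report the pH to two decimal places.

Since Ka1 ≫ Ka2, the first ionization dominates [H+].
Ka1 = x²/(0.116 − x) = 1.6 × 10^-3
Solving the quadratic: x = (−Ka1 + √(Ka1² + 4·Ka1·C₀))/2 = 1.28 × 10^-2 M
pH = −log(1.28 × 10^-2) = 1.89

pH = 1.89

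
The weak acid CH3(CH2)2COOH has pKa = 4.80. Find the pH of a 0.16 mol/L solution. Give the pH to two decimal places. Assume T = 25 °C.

pH = 2.80

CH3(CH2)2COOH ⇌ CH3(CH2)2COO- + H+
Ka = 10^(−4.80) = 1.58 × 10^-5
From the ICE table, Ka = x²/(0.16 − x) = 1.58 × 10^-5.
Assume x ≪ 0.16: x ≈ √(1.58 × 10^-5 × 0.16) = 1.59 × 10^-3 M
(x/C₀ = 0.99% < 5%, so the approximation holds.)
pH = −log(1.59 × 10^-3) = 2.80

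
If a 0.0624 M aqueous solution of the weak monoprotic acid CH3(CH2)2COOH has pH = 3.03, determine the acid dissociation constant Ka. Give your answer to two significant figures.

[H+] = 10^(-3.03) = 9.33 × 10^-4 M
At equilibrium [HA] = 0.0624 − 9.33 × 10^-4 = 6.15 × 10^-2 M
Ka = [H+][A-]/[HA] = (9.33 × 10^-4)² / 6.15 × 10^-2 = 1.4 × 10^-5

Ka = 1.4 × 10^-5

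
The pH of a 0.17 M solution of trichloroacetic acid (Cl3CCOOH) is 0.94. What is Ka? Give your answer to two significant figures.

[H+] = 10^(-0.94) = 1.15 × 10^-1 M
At equilibrium [HA] = 0.17 − 1.15 × 10^-1 = 5.50 × 10^-2 M
Ka = [H+][A-]/[HA] = (1.15 × 10^-1)² / 5.50 × 10^-2 = 2.4 × 10^-1

Ka = 2.4 × 10^-1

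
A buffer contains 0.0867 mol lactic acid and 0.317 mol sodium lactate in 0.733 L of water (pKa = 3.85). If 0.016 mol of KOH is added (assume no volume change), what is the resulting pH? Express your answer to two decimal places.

pH = 4.52

OH- converts CH3CH(OH)COOH to CH3CH(OH)COO-: CH3CH(OH)COOH → 0.0707 mol, CH3CH(OH)COO- → 0.333 mol.
pH = pKa + log([A⁻]/[HA]) = 3.85 + log(0.333/0.0707) = 3.85 +0.673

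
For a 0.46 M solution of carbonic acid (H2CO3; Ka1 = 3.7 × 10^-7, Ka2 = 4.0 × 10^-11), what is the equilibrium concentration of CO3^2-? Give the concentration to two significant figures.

First ionization gives [H+] ≈ [HCO3-] = 4.13 × 10^-4 M.
Second step: Ka2 = [H+][CO3^2-]/[HCO3-] ≈ [CO3^2-] (since [H+] ≈ [HCO3-]).
So [CO3^2-] ≈ Ka2.

4.0 × 10^-11 M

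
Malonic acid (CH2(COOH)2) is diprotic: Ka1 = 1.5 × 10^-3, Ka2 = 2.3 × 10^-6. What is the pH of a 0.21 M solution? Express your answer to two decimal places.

pH = 1.77

Since Ka1 ≫ Ka2, the first ionization dominates [H+].
Ka1 = x²/(0.21 − x) = 1.5 × 10^-3
Solving the quadratic: x = (−Ka1 + √(Ka1² + 4·Ka1·C₀))/2 = 1.70 × 10^-2 M
pH = −log(1.70 × 10^-2) = 1.77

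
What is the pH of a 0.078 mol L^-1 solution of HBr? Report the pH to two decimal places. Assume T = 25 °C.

pH = 1.11

HBr is a strong acid and dissociates completely, so [H+] = 0.078 M.
pH = -log(0.078) = 1.11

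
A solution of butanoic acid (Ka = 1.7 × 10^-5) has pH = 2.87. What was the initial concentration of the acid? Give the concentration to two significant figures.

C₀ = 1.1 × 10^-1 M

[H+] = 10^(-2.87) = 1.35 × 10^-3 M = x
Ka = x²/(C₀ − x) ⇒ C₀ = x + x²/Ka
C₀ = 1.35 × 10^-3 + (1.35 × 10^-3)²/(1.7 × 10^-5) = 1.09 × 10^-1 M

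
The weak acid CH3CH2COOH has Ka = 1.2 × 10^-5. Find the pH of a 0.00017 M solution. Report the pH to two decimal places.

CH3CH2COOH ⇌ CH3CH2COO- + H+
Let x = [H+] at equilibrium. Ka = x²/(0.00017 − x).
x is not negligible relative to C₀; solve x² + 1.2e-05·x − 2.04e-09 = 0.
x = [−1.2e-05 + √(1.2e-05² + 8.16e-09)]/2 = 3.96 × 10^-5 M
pH = −log[H+] = −log(3.96 × 10^-5) = 4.40

pH = 4.40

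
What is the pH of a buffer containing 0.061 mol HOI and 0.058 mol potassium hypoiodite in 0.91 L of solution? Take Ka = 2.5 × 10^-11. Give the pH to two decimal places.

pKa = −log(2.5 × 10^-11) = 10.602
pH = pKa + log([A⁻]/[HA]) = 10.602 + log(0.058/0.061)
pH = 10.602 + (-0.022) = 10.58

pH = 10.58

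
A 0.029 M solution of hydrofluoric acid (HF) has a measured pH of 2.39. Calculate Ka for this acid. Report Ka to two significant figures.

[H+] = 10^(-2.39) = 4.07 × 10^-3 M
At equilibrium [HA] = 0.029 − 4.07 × 10^-3 = 2.49 × 10^-2 M
Ka = [H+][A-]/[HA] = (4.07 × 10^-3)² / 2.49 × 10^-2 = 6.7 × 10^-4

Ka = 6.7 × 10^-4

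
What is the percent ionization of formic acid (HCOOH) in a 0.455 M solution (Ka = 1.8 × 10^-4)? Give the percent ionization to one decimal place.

2.0%

HCOOH ⇌ HCOO- + H+; let x = [H+] at equilibrium.
x ≈ √(Ka·C₀) = √(1.8 × 10^-4 × 0.455) = 9.05 × 10^-3 M
% ionization = x/C₀ × 100% = 9.05 × 10^-3/0.455 × 100% = 2.0%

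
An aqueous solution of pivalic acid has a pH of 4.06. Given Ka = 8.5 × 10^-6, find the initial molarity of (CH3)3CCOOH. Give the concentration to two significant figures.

[H+] = 10^(-4.06) = 8.71 × 10^-5 M = x
Ka = x²/(C₀ − x) ⇒ C₀ = x + x²/Ka
C₀ = 8.71 × 10^-5 + (8.71 × 10^-5)²/(8.5 × 10^-6) = 9.80 × 10^-4 M

C₀ = 9.8 × 10^-4 M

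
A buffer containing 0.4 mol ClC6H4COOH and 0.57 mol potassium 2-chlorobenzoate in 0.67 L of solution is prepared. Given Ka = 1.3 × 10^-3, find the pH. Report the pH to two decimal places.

pH = 3.04

pKa = −log(1.3 × 10^-3) = 2.886
Henderson–Hasselbalch: pH = pKa + log([ClC6H4COO-]/[ClC6H4COOH]) = 2.886 + log(0.57/0.4)
pH = 2.886 + (+0.154) = 3.04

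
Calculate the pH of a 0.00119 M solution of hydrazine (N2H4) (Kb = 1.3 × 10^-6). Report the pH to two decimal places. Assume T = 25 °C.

N2H4 + H2O ⇌ N2H5+ + OH-
Kb = [OH-]²/(0.00119 − [OH-]) = 1.3 × 10^-6
Since Kb ≪ C₀, [OH-] ≈ √(Kb·C₀) = 3.93 × 10^-5 M.
([OH-]/C₀ = 3.3% < 5%, so the approximation holds.)
pOH = 4.41, so pH = 14.00 − pOH = 9.59

pH = 9.59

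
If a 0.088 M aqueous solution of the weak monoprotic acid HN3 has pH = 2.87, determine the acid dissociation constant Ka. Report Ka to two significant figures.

Ka = 2.1 × 10^-5

[H+] = 10^(-2.87) = 1.35 × 10^-3 M
At equilibrium [HA] = 0.088 − 1.35 × 10^-3 = 8.66 × 10^-2 M
Ka = [H+][A-]/[HA] = (1.35 × 10^-3)² / 8.66 × 10^-2 = 2.1 × 10^-5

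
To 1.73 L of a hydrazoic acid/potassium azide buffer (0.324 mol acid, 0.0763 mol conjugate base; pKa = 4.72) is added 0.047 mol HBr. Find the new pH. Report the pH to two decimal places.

pH = 3.62

After neutralization: n(HN3) = 0.371 mol, n(N3-) = 0.0293 mol.
pH = pKa + log([A⁻]/[HA]) = 4.72 + log(0.0293/0.371) = 4.72 -1.103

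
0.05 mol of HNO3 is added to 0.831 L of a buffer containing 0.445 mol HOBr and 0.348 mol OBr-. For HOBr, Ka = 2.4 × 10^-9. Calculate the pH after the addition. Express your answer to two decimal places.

After neutralization: n(HOBr) = 0.495 mol, n(OBr-) = 0.298 mol.
pKa = −log(2.4 × 10^-9) = 8.620
pH = pKa + log([A⁻]/[HA]) = 8.620 + log(0.298/0.495) = 8.620 -0.220

pH = 8.40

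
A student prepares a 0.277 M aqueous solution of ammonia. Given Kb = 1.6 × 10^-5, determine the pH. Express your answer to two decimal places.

pH = 11.32

NH3 + H2O ⇌ NH4+ + OH-
Let x = [OH-] at equilibrium. Kb = x²/(0.277 − x).
Since Kb ≪ C₀, x ≈ √(Kb·C₀) = 2.11 × 10^-3 M.
pOH = 2.68, so pH = 14.00 − pOH = 11.32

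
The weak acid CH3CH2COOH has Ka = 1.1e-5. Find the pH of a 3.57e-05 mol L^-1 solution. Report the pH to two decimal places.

CH3CH2COOH ⇌ CH3CH2COO- + H+
Ka = [H+]²/(3.57e-05 − [H+]) = 1.1 × 10^-5
Here C₀/Ka ≈ 3.25, so the small-[H+] approximation fails. Use the quadratic:
[H+] = [−1.1e-05 + √(1.1e-05² + 1.57e-09)]/2 = 1.51 × 10^-5 M
pH = −log(1.51 × 10^-5) = 4.82

pH = 4.82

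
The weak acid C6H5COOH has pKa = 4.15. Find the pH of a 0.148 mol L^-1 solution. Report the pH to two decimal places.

pH = 2.49

C6H5COOH ⇌ C6H5COO- + H+
Ka = 10^(−4.15) = 7.08 × 10^-5
From the ICE table, Ka = [H+]²/(0.148 − [H+]) = 7.08 × 10^-5.
Since Ka ≪ C₀, [H+] ≈ √(Ka·C₀) = 3.24 × 10^-3 M.
pH = −log[H+] = −log(3.24 × 10^-3) = 2.49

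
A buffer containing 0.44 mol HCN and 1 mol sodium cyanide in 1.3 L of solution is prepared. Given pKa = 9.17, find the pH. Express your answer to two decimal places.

pH = 9.53

pH = pKa + log([A⁻]/[HA]) = 9.17 + log(1/0.44)
pH = 9.17 + (+0.357) = 9.53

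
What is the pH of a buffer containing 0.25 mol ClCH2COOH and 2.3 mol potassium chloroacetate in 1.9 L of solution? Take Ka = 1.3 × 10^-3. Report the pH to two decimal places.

pH = 3.85

pKa = −log(1.3 × 10^-3) = 2.886
Henderson–Hasselbalch: pH = pKa + log([ClCH2COO-]/[ClCH2COOH]) = 2.886 + log(2.3/0.25)
pH = 2.886 + (+0.964) = 3.85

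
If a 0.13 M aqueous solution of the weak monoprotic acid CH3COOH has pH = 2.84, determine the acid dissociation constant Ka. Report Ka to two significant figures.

Ka = 1.6 × 10^-5

[H+] = 10^(-2.84) = 1.45 × 10^-3 M
At equilibrium [HA] = 0.13 − 1.45 × 10^-3 = 1.29 × 10^-1 M
Ka = [H+][A-]/[HA] = (1.45 × 10^-3)² / 1.29 × 10^-1 = 1.6 × 10^-5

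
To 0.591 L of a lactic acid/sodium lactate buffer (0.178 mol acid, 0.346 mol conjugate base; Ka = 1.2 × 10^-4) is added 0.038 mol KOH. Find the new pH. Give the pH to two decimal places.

After neutralization: n(CH3CH(OH)COOH) = 0.14 mol, n(CH3CH(OH)COO-) = 0.384 mol.
pKa = −log(1.2 × 10^-4) = 3.921
pH = pKa + log(n_CH3CH(OH)COO-/n_CH3CH(OH)COOH) = 3.921 + log(0.384/0.14) = 3.921 + (+0.438)

pH = 4.36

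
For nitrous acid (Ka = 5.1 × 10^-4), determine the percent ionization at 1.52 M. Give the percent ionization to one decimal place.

1.8%

HNO2 ⇌ NO2- + H+; let x = [H+] at equilibrium.
x ≈ √(Ka·C₀) = √(5.1 × 10^-4 × 1.52) = 2.78 × 10^-2 M
% ionization = x/C₀ × 100% = 2.78 × 10^-2/1.52 × 100% = 1.8%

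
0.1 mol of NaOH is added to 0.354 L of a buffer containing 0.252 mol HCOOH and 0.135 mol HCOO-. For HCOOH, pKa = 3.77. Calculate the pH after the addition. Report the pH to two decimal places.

After neutralization: n(HCOOH) = 0.152 mol, n(HCOO-) = 0.235 mol.
Henderson–Hasselbalch with mole ratio 0.235/0.152: pH = 3.77 + (+0.189)

pH = 3.96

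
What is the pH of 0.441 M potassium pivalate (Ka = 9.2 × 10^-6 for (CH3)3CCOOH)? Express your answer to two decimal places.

(CH3)3CCOO- is the conjugate base of the weak acid (CH3)3CCOOH.
Kb = Kw/Ka = 1.0×10^-14 / 9.2 × 10^-6 = 1.09 × 10^-9
From the ICE table, Kb = x²/(0.441 − x) = 1.09 × 10^-9.
Assume x ≪ 0.441: x ≈ √(1.09 × 10^-9 × 0.441) = 2.19 × 10^-5 M
(x/C₀ = 0.005% < 5%, so the approximation holds.)
pOH = 4.66, so pH = 14.00 − pOH = 9.34

pH = 9.34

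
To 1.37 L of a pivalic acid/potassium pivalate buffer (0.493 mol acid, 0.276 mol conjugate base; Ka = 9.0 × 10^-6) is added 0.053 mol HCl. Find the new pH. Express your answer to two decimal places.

pH = 4.66

Added H+ converts (CH3)3CCOO- to (CH3)3CCOOH: (CH3)3CCOOH → 0.546 mol, (CH3)3CCOO- → 0.223 mol.
pKa = −log(9.0 × 10^-6) = 5.046
Henderson–Hasselbalch with mole ratio 0.223/0.546: pH = 5.046 + (-0.389)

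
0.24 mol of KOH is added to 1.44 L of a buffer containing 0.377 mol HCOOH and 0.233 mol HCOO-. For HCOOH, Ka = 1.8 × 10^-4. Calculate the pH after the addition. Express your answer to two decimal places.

OH- converts HCOOH to HCOO-: HCOOH → 0.137 mol, HCOO- → 0.473 mol.
pKa = −log(1.8 × 10^-4) = 3.745
pH = pKa + log(n_HCOO-/n_HCOOH) = 3.745 + log(0.473/0.137) = 3.745 + (+0.538)

pH = 4.28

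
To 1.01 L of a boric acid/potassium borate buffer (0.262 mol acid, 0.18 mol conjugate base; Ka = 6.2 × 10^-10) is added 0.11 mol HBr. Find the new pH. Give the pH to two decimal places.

pH = 8.48

Added H+ converts B(OH)4- to B(OH)3: B(OH)3 → 0.372 mol, B(OH)4- → 0.07 mol.
pKa = −log(6.2 × 10^-10) = 9.208
Henderson–Hasselbalch with mole ratio 0.07/0.372: pH = 9.208 + (-0.725)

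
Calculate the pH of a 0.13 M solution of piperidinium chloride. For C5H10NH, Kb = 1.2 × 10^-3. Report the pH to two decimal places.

C5H10NH2+ is the conjugate acid of the weak base C5H10NH.
Ka = Kw/Kb = 1.0×10^-14 / 1.2 × 10^-3 = 8.33 × 10^-12
From the ICE table, Ka = x²/(0.13 − x) = 8.33 × 10^-12.
Since Ka ≪ C₀, x ≈ √(Ka·C₀) = 1.04 × 10^-6 M.
pH = −log(1.04 × 10^-6) = 5.98

pH = 5.98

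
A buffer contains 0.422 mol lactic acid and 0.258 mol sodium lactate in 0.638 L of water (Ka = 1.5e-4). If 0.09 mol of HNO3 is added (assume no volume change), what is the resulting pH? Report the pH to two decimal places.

Added H+ converts CH3CH(OH)COO- to CH3CH(OH)COOH: CH3CH(OH)COOH → 0.512 mol, CH3CH(OH)COO- → 0.168 mol.
pKa = −log(1.5 × 10^-4) = 3.824
pH = pKa + log(n_CH3CH(OH)COO-/n_CH3CH(OH)COOH) = 3.824 + log(0.168/0.512) = 3.824 + (-0.484)

pH = 3.34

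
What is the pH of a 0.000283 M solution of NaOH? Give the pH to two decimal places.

pH = 10.45

NaOH is a strong base; [OH-] = 0.000283 M.
pOH = -log(0.000283) = 3.55
pH = 14.00 - 3.55 = 10.45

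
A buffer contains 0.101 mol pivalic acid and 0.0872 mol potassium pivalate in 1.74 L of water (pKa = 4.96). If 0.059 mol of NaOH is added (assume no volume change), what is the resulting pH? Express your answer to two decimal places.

After neutralization: n((CH3)3CCOOH) = 0.042 mol, n((CH3)3CCOO-) = 0.146 mol.
pH = pKa + log([A⁻]/[HA]) = 4.96 + log(0.146/0.042) = 4.96 +0.541

pH = 5.50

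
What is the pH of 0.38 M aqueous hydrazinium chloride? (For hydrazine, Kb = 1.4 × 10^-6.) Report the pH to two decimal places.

pH = 4.28

N2H5+ is the conjugate acid of the weak base N2H4.
Ka = Kw/Kb = 1.0×10^-14 / 1.4 × 10^-6 = 7.14 × 10^-9
Ka = [H+]²/(0.38 − [H+]) = 7.14 × 10^-9
Neglecting [H+] in the denominator: [H+] = √(7.14 × 10^-9 × 0.38) = 5.21 × 10^-5 M
Check: 0.014% ionized — well under 5%, approximation valid.
pH = −log[H+] = −log(5.21 × 10^-5) = 4.28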